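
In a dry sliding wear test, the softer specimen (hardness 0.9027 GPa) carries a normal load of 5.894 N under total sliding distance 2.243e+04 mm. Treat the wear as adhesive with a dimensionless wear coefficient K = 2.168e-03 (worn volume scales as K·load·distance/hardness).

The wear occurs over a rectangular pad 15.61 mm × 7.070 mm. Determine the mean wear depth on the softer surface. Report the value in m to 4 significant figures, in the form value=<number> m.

value=2.877e-06 m

Intermediate values are shown rounded. All arithmetic holds full float precision. Rounded just once to 4 significant digits.
The distance L = 2.243e+04 mm = 22.43 m.
Hardness H = 0.9027 GPa = 9.027e+08 Pa.
Pad sides 15.61 mm × 7.070 mm = 0.01561 m × 0.007070 m. Contact area A = 0.01561 m × 0.007070 m = 1.104e-04 m².
Restated in SI base units: W = 5.894 N, H = 9.027e+08 Pa, K = 2.168e-03.
Archard volume V = K·W·L/H = 2.168e-03 · 5.894 · 22.43 / 9.027e+08 = 3.175e-10 m³.
Mean wear depth h = V/A = 3.175e-10 / 1.104e-04 = 2.877e-06 m.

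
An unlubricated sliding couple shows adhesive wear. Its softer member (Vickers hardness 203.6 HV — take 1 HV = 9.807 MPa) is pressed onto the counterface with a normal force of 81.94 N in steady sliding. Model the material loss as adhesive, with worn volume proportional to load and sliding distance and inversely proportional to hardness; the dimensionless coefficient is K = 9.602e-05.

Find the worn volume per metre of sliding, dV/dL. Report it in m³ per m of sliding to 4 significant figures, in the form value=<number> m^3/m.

The algebra carries exact precision, and intermediates appear rounded — rounded just once: 4 significant digits.
Convert: Hardness H = 203.6 HV × 9.807 MPa/HV = 1997 MPa = 1.997e+09 Pa.
In SI base units: W = 81.94 N, H = 1.997e+09 Pa, K = 9.602e-05.
Rate of wear dV/dL = K·W/H (independent of L): 9.602e-05 · 81.94 / 1.997e+09 = 3.940e-12 m³/m.

value=3.940e-12 m^3/m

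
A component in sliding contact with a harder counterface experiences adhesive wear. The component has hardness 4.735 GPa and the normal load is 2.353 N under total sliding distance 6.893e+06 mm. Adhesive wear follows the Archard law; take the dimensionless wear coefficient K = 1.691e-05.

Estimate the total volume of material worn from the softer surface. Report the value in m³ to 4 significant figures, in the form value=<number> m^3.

All arithmetic holds full float precision — intermediates are shown rounded; rounded just once: 4 significant figures.
Convert: Path length L = 6.893e+06 mm = 6893 m.
Convert: Hardness H = 4.735 GPa = 4.735e+09 Pa.
In SI base units, W = 2.353 N, H = 4.735e+09 Pa, K = 1.691e-05.
Volume removed: V = K·W·L/H = 1.691e-05 · 2.353 · 6893 / 4.735e+09 = 5.792e-11 m³.

value=5.792e-11 m^3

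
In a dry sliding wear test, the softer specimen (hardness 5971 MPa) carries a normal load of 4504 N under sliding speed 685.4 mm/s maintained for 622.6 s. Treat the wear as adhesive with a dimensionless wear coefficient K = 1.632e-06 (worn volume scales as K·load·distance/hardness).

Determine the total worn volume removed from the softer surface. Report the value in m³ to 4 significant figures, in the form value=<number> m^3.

Intermediate values are shown rounded. All arithmetic runs at full float precision; a lone final rounding to four significant digits.
Sliding speed v = 685.4 mm/s = 0.6854 m/s. The distance L = v·t = 0.6854 m/s × 622.6 s = 426.7 m.
Hardness H = 5971 MPa = 5.971e+09 Pa.
Expressed in SI base units: W = 4504 N, H = 5.971e+09 Pa, K = 1.632e-06.
By Archard's law, V = K·W·L/H = 1.632e-06 · 4504 · 426.7 / 5.971e+09 = 5.253e-10 m³.

value=5.253e-10 m^3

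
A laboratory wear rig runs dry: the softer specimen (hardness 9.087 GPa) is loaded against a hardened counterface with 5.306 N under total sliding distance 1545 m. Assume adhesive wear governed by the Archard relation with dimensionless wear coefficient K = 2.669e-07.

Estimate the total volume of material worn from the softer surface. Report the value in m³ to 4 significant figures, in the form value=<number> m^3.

The computation carries full float precision, and intermediate values appear rounded — rounded just once to four significant digits.
Convert: Hardness H = 9.087 GPa = 9.087e+09 Pa.
Working in SI base units: W = 5.306 N, H = 9.087e+09 Pa, K = 2.669e-07.
Apply Archard: V = K·W·L/H = 2.669e-07 · 5.306 · 1545 / 9.087e+09 = 2.408e-13 m³.

value=2.408e-13 m^3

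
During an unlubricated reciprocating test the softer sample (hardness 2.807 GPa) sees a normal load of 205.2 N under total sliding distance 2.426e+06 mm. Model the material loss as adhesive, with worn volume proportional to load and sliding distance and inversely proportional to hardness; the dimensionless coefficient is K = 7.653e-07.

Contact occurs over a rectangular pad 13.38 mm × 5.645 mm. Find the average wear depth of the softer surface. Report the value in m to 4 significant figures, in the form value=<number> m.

All working math carries exact precision; intermediates are shown rounded; a lone final rounding, at 4 significant figures.
Convert: Sliding distance L = 2.426e+06 mm = 2426 m.
Convert: Hardness H = 2.807 GPa = 2.807e+09 Pa.
Convert: Pad sides 13.38 mm × 5.645 mm = 0.01338 m × 0.005645 m. Contact area A = 0.01338 m × 0.005645 m = 7.553e-05 m².
In SI base units: W = 205.2 N, H = 2.807e+09 Pa, K = 7.653e-07.
Archard volume V = K·W·L/H = 7.653e-07 · 205.2 · 2426 / 2.807e+09 = 1.357e-10 m³.
Mean depth h = V/A = 1.357e-10 / 7.553e-05 = 1.797e-06 m.

value=1.797e-06 m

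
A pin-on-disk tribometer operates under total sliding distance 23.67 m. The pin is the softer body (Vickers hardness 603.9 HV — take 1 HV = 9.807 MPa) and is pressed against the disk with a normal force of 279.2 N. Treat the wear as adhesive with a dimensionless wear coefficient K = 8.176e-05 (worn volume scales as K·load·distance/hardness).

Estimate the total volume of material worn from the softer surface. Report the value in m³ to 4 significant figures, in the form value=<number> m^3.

Intermediate values appear rounded, and every step runs at full float precision, and rounded once at the end, at four significant figures.
Convert: Hardness H = 603.9 HV × 9.807 MPa/HV = 5922 MPa = 5.922e+09 Pa.
SI base units throughout: W = 279.2 N, H = 5.922e+09 Pa, K = 8.176e-05.
By Archard's law, V = K·W·L/H = 8.176e-05 · 279.2 · 23.67 / 5.922e+09 = 9.123e-11 m³.

value=9.123e-11 m^3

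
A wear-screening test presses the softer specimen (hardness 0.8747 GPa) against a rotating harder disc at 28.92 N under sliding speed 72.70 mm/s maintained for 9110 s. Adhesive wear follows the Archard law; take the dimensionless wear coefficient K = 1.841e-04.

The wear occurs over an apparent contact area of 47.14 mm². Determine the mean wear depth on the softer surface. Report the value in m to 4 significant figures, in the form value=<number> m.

value=8.552e-05 m

All working math holds full precision, and intermediates are printed rounded — rounded just once, at 4 significant figures.
Sliding speed v = 72.70 mm/s = 0.07270 m/s. Distance L = v·t = 0.07270 m/s × 9110 s = 662.3 m.
Hardness H = 0.8747 GPa = 8.747e+08 Pa.
Contact area A = 47.14 mm² = 4.714e-05 m².
Working in SI base units: W = 28.92 N, H = 8.747e+08 Pa, K = 1.841e-04.
By Archard's law, V = K·W·L/H = 1.841e-04 · 28.92 · 662.3 / 8.747e+08 = 4.031e-09 m³.
Mean wear depth h = V/A = 4.031e-09 / 4.714e-05 = 8.552e-05 m.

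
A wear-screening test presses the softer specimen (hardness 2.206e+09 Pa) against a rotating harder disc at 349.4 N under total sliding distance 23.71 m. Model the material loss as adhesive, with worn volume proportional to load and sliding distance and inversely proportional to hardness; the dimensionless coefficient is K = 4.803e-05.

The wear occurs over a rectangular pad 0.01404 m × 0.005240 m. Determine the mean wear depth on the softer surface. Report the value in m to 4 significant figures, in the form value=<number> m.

value=2.452e-06 m

All working math carries full float precision; the intermediates are displayed rounded; a lone final rounding: 4 significant digits.
Convert: Contact area A = 0.01404 m × 0.005240 m = 7.357e-05 m².
In SI base units, W = 349.4 N, H = 2.206e+09 Pa, K = 4.803e-05.
Archard volume V = K·W·L/H = 4.803e-05 · 349.4 · 23.71 / 2.206e+09 = 1.804e-10 m³.
Depth h = V/A = 1.804e-10 / 7.357e-05 = 2.452e-06 m.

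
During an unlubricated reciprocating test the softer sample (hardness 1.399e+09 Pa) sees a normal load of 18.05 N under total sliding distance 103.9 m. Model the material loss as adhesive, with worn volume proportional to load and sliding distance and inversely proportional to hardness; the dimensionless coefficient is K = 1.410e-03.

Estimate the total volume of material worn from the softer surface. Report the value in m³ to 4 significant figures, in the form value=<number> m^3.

Intermediates are printed rounded, and each operation maintains exact precision — rounded just once to 4 significant digits.
Collected in SI base units: W = 18.05 N, H = 1.399e+09 Pa, K = 1.410e-03.
Worn volume V = K·W·L/H = 1.410e-03 · 18.05 · 103.9 / 1.399e+09 = 1.890e-09 m³.

value=1.890e-09 m^3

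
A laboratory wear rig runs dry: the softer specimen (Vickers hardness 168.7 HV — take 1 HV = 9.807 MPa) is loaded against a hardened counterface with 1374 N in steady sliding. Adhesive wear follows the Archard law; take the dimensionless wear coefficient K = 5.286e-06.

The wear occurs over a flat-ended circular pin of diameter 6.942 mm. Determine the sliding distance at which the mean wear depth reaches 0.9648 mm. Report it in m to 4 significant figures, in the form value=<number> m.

Quoted intermediates are rounded — all arithmetic maintains full float precision, and rounded once at the end to four significant digits.
Convert: Hardness H = 168.7 HV × 9.807 MPa/HV = 1654 MPa = 1.654e+09 Pa.
Convert: Pin diameter d = 6.942 mm = 0.006942 m. Contact area A = π·d²/4 = π·(0.006942 m)²/4 = 3.785e-05 m².
Convert: Depth limit h_lim = 0.9648 mm = 9.648e-04 m.
Expressed in SI base units: W = 1374 N, H = 1.654e+09 Pa, K = 5.286e-06.
Limit volume V_lim = h_lim·A = 9.648e-04 · 3.785e-05 = 3.652e-08 m³.
So the life L = V_lim·H/(K·W) = 3.652e-08 · 1.654e+09 / (5.286e-06 · 1374) = 8318 m.

value=8318 m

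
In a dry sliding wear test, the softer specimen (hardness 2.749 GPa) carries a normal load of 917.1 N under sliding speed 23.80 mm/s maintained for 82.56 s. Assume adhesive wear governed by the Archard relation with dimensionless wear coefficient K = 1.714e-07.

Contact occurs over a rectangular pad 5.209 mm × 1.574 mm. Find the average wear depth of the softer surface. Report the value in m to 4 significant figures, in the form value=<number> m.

The algebra maintains exact precision, and the intermediates are displayed rounded — a single final rounding: four significant figures.
Convert: Sliding speed v = 23.80 mm/s = 0.02380 m/s. Total distance L = v·t = 0.02380 m/s × 82.56 s = 1.965 m.
Convert: Hardness H = 2.749 GPa = 2.749e+09 Pa.
Convert: Pad sides 5.209 mm × 1.574 mm = 0.005209 m × 0.001574 m. Contact area A = 0.005209 m × 0.001574 m = 8.199e-06 m².
SI base units throughout: W = 917.1 N, H = 2.749e+09 Pa, K = 1.714e-07.
Wear volume V = K·W·L/H = 1.714e-07 · 917.1 · 1.965 / 2.749e+09 = 1.124e-13 m³.
Wear depth h = V/A = 1.124e-13 / 8.199e-06 = 1.370e-08 m.

value=1.370e-08 m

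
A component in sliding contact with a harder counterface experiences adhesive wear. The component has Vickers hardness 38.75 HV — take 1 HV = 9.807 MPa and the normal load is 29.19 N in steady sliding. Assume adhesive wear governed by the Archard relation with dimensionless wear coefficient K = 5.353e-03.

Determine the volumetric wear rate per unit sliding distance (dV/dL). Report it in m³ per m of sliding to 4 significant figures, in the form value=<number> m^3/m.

value=4.112e-10 m^3/m

All working math runs at full precision; intermediates are shown rounded — rounded once at the end to four significant digits.
Convert: Hardness H = 38.75 HV × 9.807 MPa/HV = 380.0 MPa = 3.800e+08 Pa.
As SI base values: W = 29.19 N, H = 3.800e+08 Pa, K = 5.353e-03.
Rate of wear dV/dL = K·W/H, so: 5.353e-03 · 29.19 / 3.800e+08 = 4.112e-10 m³/m.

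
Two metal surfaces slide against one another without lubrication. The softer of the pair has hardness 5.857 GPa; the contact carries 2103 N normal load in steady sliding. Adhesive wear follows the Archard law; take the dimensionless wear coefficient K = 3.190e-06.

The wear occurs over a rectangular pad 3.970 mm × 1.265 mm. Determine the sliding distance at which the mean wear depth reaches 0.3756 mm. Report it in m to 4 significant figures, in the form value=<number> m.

value=1647 m

Displayed values are rounded; each operation runs at full float precision. Rounded just once: 4 significant digits.
Hardness H = 5.857 GPa = 5.857e+09 Pa.
Pad sides 3.970 mm × 1.265 mm = 0.003970 m × 0.001265 m. Contact area A = 0.003970 m × 0.001265 m = 5.022e-06 m².
Depth limit h_lim = 0.3756 mm = 3.756e-04 m.
Expressed in SI base units: W = 2103 N, H = 5.857e+09 Pa, K = 3.190e-06.
Permissible volume V_lim = h_lim·A = 3.756e-04 · 5.022e-06 = 1.886e-09 m³.
Life L = V_lim·H/(K·W) = 1.886e-09 · 5.857e+09 / (3.190e-06 · 2103) = 1647 m.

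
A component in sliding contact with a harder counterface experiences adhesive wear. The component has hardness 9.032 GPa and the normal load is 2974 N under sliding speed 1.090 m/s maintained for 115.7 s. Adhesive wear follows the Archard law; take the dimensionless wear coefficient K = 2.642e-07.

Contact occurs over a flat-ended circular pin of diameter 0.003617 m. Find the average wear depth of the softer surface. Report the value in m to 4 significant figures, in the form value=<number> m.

value=1.068e-06 m

Each operation runs at full float precision. Shown intermediates are rounded. Rounded once at the end: 4 significant figures.
Convert: Distance L = v·t = 1.090 m/s × 115.7 s = 126.1 m.
Convert: Hardness H = 9.032 GPa = 9.032e+09 Pa.
Convert: Contact area A = π·d²/4 = π·(0.003617 m)²/4 = 1.028e-05 m².
Working in SI base units: W = 2974 N, H = 9.032e+09 Pa, K = 2.642e-07.
Archard relation: V = K·W·L/H = 2.642e-07 · 2974 · 126.1 / 9.032e+09 = 1.097e-11 m³.
Depth of wear h = V/A = 1.097e-11 / 1.028e-05 = 1.068e-06 m.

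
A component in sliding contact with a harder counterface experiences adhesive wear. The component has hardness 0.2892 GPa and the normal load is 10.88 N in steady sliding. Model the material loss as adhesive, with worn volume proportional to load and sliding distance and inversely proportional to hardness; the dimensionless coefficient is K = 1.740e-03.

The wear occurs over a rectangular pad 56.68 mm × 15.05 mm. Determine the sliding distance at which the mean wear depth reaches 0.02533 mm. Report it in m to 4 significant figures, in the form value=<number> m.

value=330.1 m

The intermediates are shown rounded — the computation maintains full float precision, and rounded just once: 4 significant figures.
Convert: Hardness H = 0.2892 GPa = 2.892e+08 Pa.
Convert: Pad sides 56.68 mm × 15.05 mm = 0.05668 m × 0.01505 m. Contact area A = 0.05668 m × 0.01505 m = 8.530e-04 m².
Convert: Depth limit h_lim = 0.02533 mm = 2.533e-05 m.
As SI base values: W = 10.88 N, H = 2.892e+08 Pa, K = 1.740e-03.
Limit volume V_lim = h_lim·A = 2.533e-05 · 8.530e-04 = 2.161e-08 m³.
Life L = V_lim·H/(K·W) = 2.161e-08 · 2.892e+08 / (1.740e-03 · 10.88) = 330.1 m.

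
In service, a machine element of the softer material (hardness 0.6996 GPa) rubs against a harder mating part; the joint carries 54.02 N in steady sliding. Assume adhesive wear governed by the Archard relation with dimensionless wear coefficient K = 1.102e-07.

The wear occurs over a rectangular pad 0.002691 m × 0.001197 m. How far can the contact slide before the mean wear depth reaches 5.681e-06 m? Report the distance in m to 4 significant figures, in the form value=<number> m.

Intermediate values appear rounded; the computation keeps exact precision, and one last rounding to four significant digits.
Convert: Hardness H = 0.6996 GPa = 6.996e+08 Pa.
Convert: Contact area A = 0.002691 m × 0.001197 m = 3.221e-06 m².
In SI base units, W = 54.02 N, H = 6.996e+08 Pa, K = 1.102e-07.
Wearable volume V_lim = h_lim·A = 5.681e-06 · 3.221e-06 = 1.830e-11 m³.
Life L = V_lim·H/(K·W) = 1.830e-11 · 6.996e+08 / (1.102e-07 · 54.02) = 2151 m.

value=2151 m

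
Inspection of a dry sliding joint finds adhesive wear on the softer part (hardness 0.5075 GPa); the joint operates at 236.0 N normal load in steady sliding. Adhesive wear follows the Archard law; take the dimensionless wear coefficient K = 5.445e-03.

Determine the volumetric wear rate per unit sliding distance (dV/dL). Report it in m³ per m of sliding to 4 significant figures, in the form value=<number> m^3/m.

Each operation keeps full float precision. Intermediates appear rounded, and rounded once at the end to 4 significant figures.
Hardness H = 0.5075 GPa = 5.075e+08 Pa.
Restated in SI base units: W = 236.0 N, H = 5.075e+08 Pa, K = 5.445e-03.
Rate of wear dV/dL = K·W/H (no L dependence): 5.445e-03 · 236.0 / 5.075e+08 = 2.532e-09 m³/m.

value=2.532e-09 m^3/m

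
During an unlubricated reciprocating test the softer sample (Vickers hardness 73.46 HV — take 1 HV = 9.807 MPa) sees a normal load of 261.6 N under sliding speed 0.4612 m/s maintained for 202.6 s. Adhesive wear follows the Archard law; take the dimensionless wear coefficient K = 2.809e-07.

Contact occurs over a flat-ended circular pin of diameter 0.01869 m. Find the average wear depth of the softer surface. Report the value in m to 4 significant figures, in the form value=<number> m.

value=3.474e-08 m

Intermediates appear rounded — the computation carries full precision; a lone final rounding to four significant figures.
Convert: Sliding distance L = v·t = 0.4612 m/s × 202.6 s = 93.44 m.
Convert: Hardness H = 73.46 HV × 9.807 MPa/HV = 720.4 MPa = 7.204e+08 Pa.
Convert: Contact area A = π·d²/4 = π·(0.01869 m)²/4 = 2.744e-04 m².
In SI base units: W = 261.6 N, H = 7.204e+08 Pa, K = 2.809e-07.
Archard relation: V = K·W·L/H = 2.809e-07 · 261.6 · 93.44 / 7.204e+08 = 9.531e-12 m³.
Wear depth h = V/A = 9.531e-12 / 2.744e-04 = 3.474e-08 m.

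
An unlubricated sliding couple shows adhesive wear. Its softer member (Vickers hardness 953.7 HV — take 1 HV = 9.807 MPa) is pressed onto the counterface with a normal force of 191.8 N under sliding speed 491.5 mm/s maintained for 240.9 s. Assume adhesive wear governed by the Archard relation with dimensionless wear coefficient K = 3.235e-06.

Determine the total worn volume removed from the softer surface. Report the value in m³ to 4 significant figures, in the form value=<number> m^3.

All arithmetic runs at full precision. The intermediates are displayed rounded; one final rounding: four significant digits.
Sliding speed v = 491.5 mm/s = 0.4915 m/s. Path length L = v·t = 0.4915 m/s × 240.9 s = 118.4 m.
Hardness H = 953.7 HV × 9.807 MPa/HV = 9353 MPa = 9.353e+09 Pa.
In SI base units: W = 191.8 N, H = 9.353e+09 Pa, K = 3.235e-06.
Wear volume V = K·W·L/H = 3.235e-06 · 191.8 · 118.4 / 9.353e+09 = 7.855e-12 m³.

value=7.855e-12 m^3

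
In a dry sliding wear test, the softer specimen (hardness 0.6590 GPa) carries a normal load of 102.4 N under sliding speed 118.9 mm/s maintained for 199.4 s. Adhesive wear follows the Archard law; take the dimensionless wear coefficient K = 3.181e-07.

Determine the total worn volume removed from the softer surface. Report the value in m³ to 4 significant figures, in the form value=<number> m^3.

All arithmetic carries full precision, and intermediates are shown rounded, and rounded just once, at 4 significant digits.
Sliding speed v = 118.9 mm/s = 0.1189 m/s. Sliding distance L = v·t = 0.1189 m/s × 199.4 s = 23.71 m.
Hardness H = 0.6590 GPa = 6.590e+08 Pa.
Collected in SI base units: W = 102.4 N, H = 6.590e+08 Pa, K = 3.181e-07.
Archard relation: V = K·W·L/H = 3.181e-07 · 102.4 · 23.71 / 6.590e+08 = 1.172e-12 m³.

value=1.172e-12 m^3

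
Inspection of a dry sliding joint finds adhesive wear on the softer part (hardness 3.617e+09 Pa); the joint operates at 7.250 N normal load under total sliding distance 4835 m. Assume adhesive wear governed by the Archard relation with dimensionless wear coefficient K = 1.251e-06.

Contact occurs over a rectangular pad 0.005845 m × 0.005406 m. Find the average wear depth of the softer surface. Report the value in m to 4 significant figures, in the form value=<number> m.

Intermediates are printed rounded — all arithmetic runs at full precision — one last rounding: 4 significant digits.
Convert: Contact area A = 0.005845 m × 0.005406 m = 3.160e-05 m².
Working in SI base units: W = 7.250 N, H = 3.617e+09 Pa, K = 1.251e-06.
Apply Archard: V = K·W·L/H = 1.251e-06 · 7.250 · 4835 / 3.617e+09 = 1.212e-11 m³.
Wear depth h = V/A = 1.212e-11 / 3.160e-05 = 3.837e-07 m.

value=3.837e-07 m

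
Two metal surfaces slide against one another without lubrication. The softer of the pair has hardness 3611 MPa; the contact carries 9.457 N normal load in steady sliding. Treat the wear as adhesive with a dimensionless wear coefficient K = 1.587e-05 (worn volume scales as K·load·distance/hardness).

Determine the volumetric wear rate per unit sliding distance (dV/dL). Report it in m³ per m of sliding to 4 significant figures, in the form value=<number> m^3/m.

The intermediates are displayed rounded — all working math runs at full precision. Rounded just once, at four significant digits.
Convert: Hardness H = 3611 MPa = 3.611e+09 Pa.
As SI base values: W = 9.457 N, H = 3.611e+09 Pa, K = 1.587e-05.
Wear rate dV/dL = K·W/H (no L dependence): 1.587e-05 · 9.457 / 3.611e+09 = 4.156e-14 m³/m.

value=4.156e-14 m^3/m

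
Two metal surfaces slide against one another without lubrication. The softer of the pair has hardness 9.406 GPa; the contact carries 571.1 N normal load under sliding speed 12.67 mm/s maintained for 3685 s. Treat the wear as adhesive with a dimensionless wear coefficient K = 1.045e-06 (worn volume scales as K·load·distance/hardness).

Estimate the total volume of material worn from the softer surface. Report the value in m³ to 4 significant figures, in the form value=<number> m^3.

value=2.962e-12 m^3

The intermediates are displayed rounded, and all arithmetic carries exact precision, and a lone final rounding, at 4 significant digits.
Sliding speed v = 12.67 mm/s = 0.01267 m/s. Sliding distance L = v·t = 0.01267 m/s × 3685 s = 46.69 m.
Hardness H = 9.406 GPa = 9.406e+09 Pa.
SI base units throughout: W = 571.1 N, H = 9.406e+09 Pa, K = 1.045e-06.
Wear volume V = K·W·L/H = 1.045e-06 · 571.1 · 46.69 / 9.406e+09 = 2.962e-12 m³.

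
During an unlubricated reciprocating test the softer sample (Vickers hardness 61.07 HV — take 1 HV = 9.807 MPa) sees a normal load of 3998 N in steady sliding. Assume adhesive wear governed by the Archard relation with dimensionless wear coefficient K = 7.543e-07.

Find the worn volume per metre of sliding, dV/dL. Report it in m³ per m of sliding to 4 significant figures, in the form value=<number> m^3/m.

value=5.035e-12 m^3/m

All arithmetic carries full precision, and intermediate values are printed rounded — rounded once at the end to four significant digits.
Convert: Hardness H = 61.07 HV × 9.807 MPa/HV = 598.9 MPa = 5.989e+08 Pa.
Restated in SI base units: W = 3998 N, H = 5.989e+08 Pa, K = 7.543e-07.
Sliding wear rate dV/dL = K·W/H (independent of L): 7.543e-07 · 3998 / 5.989e+08 = 5.035e-12 m³/m.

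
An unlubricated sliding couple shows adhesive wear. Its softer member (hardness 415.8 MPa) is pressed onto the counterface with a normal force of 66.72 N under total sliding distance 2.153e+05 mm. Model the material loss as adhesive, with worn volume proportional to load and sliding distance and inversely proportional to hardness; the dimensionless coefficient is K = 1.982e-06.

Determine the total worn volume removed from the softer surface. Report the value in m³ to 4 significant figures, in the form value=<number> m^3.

The intermediates are printed rounded; each operation holds full float precision — rounded just once to 4 significant figures.
The distance L = 2.153e+05 mm = 215.3 m.
Hardness H = 415.8 MPa = 4.158e+08 Pa.
Working in SI base units: W = 66.72 N, H = 4.158e+08 Pa, K = 1.982e-06.
By Archard's law, V = K·W·L/H = 1.982e-06 · 66.72 · 215.3 / 4.158e+08 = 6.847e-11 m³.

value=6.847e-11 m^3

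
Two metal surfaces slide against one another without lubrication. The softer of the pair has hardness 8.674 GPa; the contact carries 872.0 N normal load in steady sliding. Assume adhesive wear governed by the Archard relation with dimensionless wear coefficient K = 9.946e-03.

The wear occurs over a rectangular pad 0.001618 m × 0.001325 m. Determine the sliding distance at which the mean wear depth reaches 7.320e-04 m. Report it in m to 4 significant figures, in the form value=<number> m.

value=1.569 m

Intermediates are printed rounded — every step runs at full float precision — a lone final rounding, at four significant digits.
Hardness H = 8.674 GPa = 8.674e+09 Pa.
Contact area A = 0.001618 m × 0.001325 m = 2.144e-06 m².
In SI base units: W = 872.0 N, H = 8.674e+09 Pa, K = 9.946e-03.
Permissible volume V_lim = h_lim·A = 7.320e-04 · 2.144e-06 = 1.569e-09 m³.
Inverting, life L = V_lim·H/(K·W) = 1.569e-09 · 8.674e+09 / (9.946e-03 · 872.0) = 1.569 m.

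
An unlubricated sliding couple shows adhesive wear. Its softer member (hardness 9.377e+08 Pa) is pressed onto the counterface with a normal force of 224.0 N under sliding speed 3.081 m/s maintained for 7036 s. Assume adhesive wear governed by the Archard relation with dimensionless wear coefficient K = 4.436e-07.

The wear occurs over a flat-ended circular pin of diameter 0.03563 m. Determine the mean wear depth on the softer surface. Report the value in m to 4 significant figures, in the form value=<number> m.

value=2.304e-06 m

Intermediates are displayed rounded — all arithmetic holds exact precision. Rounded once at the end, at 4 significant digits.
Convert: Sliding distance L = v·t = 3.081 m/s × 7036 s = 2.168e+04 m.
Convert: Contact area A = π·d²/4 = π·(0.03563 m)²/4 = 9.971e-04 m².
In SI base units, W = 224.0 N, H = 9.377e+08 Pa, K = 4.436e-07.
Archard volume V = K·W·L/H = 4.436e-07 · 224.0 · 2.168e+04 / 9.377e+08 = 2.297e-09 m³.
Depth h = V/A = 2.297e-09 / 9.971e-04 = 2.304e-06 m.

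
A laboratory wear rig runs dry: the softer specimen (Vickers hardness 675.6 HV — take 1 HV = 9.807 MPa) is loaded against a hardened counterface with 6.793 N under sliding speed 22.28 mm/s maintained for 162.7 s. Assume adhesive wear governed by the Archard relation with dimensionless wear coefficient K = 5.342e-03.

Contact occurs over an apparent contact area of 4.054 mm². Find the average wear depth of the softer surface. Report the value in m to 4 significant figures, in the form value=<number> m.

value=4.897e-06 m

The algebra maintains full precision. Intermediates appear rounded — a single final rounding, at four significant digits.
Sliding speed v = 22.28 mm/s = 0.02228 m/s. Distance L = v·t = 0.02228 m/s × 162.7 s = 3.625 m.
Hardness H = 675.6 HV × 9.807 MPa/HV = 6626 MPa = 6.626e+09 Pa.
Contact area A = 4.054 mm² = 4.054e-06 m².
Restated in SI base units: W = 6.793 N, H = 6.626e+09 Pa, K = 5.342e-03.
Volume removed: V = K·W·L/H = 5.342e-03 · 6.793 · 3.625 / 6.626e+09 = 1.985e-11 m³.
Mean wear depth h = V/A = 1.985e-11 / 4.054e-06 = 4.897e-06 m.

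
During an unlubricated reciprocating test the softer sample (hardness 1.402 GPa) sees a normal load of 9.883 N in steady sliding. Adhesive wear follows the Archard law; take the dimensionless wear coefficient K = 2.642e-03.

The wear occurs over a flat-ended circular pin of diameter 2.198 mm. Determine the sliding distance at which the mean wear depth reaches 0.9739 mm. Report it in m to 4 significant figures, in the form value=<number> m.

Every step keeps full float precision — intermediate values are displayed rounded, and rounded just once, at four significant digits.
Hardness H = 1.402 GPa = 1.402e+09 Pa.
Pin diameter d = 2.198 mm = 0.002198 m. Contact area A = π·d²/4 = π·(0.002198 m)²/4 = 3.794e-06 m².
Depth limit h_lim = 0.9739 mm = 9.739e-04 m.
SI base units throughout: W = 9.883 N, H = 1.402e+09 Pa, K = 2.642e-03.
Wearable volume V_lim = h_lim·A = 9.739e-04 · 3.794e-06 = 3.695e-09 m³.
Sliding life L = V_lim·H/(K·W) = 3.695e-09 · 1.402e+09 / (2.642e-03 · 9.883) = 198.4 m.

value=198.4 m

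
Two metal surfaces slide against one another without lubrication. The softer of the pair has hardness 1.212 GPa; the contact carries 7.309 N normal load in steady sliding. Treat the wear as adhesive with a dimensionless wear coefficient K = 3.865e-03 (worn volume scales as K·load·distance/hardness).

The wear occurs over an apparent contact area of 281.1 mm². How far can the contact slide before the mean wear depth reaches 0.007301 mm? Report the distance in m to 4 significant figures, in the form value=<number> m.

value=88.05 m

Printed values are rounded; all working math holds full float precision — rounded just once: 4 significant figures.
Hardness H = 1.212 GPa = 1.212e+09 Pa.
Contact area A = 281.1 mm² = 2.811e-04 m².
Depth limit h_lim = 0.007301 mm = 7.301e-06 m.
Expressed in SI base units: W = 7.309 N, H = 1.212e+09 Pa, K = 3.865e-03.
Limit volume V_lim = h_lim·A = 7.301e-06 · 2.811e-04 = 2.052e-09 m³.
Life L = V_lim·H/(K·W) = 2.052e-09 · 1.212e+09 / (3.865e-03 · 7.309) = 88.05 m.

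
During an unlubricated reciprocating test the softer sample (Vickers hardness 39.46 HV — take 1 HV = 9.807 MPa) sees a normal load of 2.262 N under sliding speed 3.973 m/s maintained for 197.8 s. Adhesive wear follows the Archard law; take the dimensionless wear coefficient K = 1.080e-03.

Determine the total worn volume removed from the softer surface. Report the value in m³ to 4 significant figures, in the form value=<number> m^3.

Shown intermediates are rounded — every step maintains full precision. Rounded just once, at 4 significant digits.
Total distance L = v·t = 3.973 m/s × 197.8 s = 785.9 m.
Hardness H = 39.46 HV × 9.807 MPa/HV = 387.0 MPa = 3.870e+08 Pa.
In SI base units, W = 2.262 N, H = 3.870e+08 Pa, K = 1.080e-03.
Archard volume V = K·W·L/H = 1.080e-03 · 2.262 · 785.9 / 3.870e+08 = 4.961e-09 m³.

value=4.961e-09 m^3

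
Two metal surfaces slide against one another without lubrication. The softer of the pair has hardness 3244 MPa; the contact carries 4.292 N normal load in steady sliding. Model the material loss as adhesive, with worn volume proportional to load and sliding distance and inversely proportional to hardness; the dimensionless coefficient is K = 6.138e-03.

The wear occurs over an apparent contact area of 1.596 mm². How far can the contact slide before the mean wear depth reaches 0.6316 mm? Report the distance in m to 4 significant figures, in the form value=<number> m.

The intermediates are printed rounded; each operation carries full float precision; a single final rounding: 4 significant digits.
Hardness H = 3244 MPa = 3.244e+09 Pa.
Contact area A = 1.596 mm² = 1.596e-06 m².
Depth limit h_lim = 0.6316 mm = 6.316e-04 m.
In SI base units: W = 4.292 N, H = 3.244e+09 Pa, K = 6.138e-03.
Permissible volume V_lim = h_lim·A = 6.316e-04 · 1.596e-06 = 1.008e-09 m³.
Life L = V_lim·H/(K·W) = 1.008e-09 · 3.244e+09 / (6.138e-03 · 4.292) = 124.1 m.

value=124.1 m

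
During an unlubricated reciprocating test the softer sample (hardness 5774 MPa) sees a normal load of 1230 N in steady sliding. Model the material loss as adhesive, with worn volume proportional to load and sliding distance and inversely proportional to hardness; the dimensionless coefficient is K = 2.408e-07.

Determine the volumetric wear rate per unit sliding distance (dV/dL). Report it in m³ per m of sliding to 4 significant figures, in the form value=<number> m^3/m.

Intermediate values are displayed rounded; each operation runs at full precision; one last rounding, at 4 significant digits.
Hardness H = 5774 MPa = 5.774e+09 Pa.
In SI base units, W = 1230 N, H = 5.774e+09 Pa, K = 2.408e-07.
Sliding wear rate dV/dL = K·W/H (independent of L): 2.408e-07 · 1230 / 5.774e+09 = 5.130e-14 m³/m.

value=5.130e-14 m^3/m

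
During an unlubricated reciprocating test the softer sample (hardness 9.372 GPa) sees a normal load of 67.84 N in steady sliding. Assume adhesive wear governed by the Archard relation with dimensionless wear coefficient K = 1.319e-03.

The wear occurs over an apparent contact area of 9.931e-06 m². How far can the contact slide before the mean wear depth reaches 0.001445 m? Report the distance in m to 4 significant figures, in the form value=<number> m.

Quoted intermediates are rounded. All arithmetic runs at full precision — a single final rounding to four significant digits.
Convert: Hardness H = 9.372 GPa = 9.372e+09 Pa.
In SI base units, W = 67.84 N, H = 9.372e+09 Pa, K = 1.319e-03.
Permissible volume V_lim = h_lim·A = 0.001445 · 9.931e-06 = 1.435e-08 m³.
Life L = V_lim·H/(K·W) = 1.435e-08 · 9.372e+09 / (1.319e-03 · 67.84) = 1503 m.

value=1503 m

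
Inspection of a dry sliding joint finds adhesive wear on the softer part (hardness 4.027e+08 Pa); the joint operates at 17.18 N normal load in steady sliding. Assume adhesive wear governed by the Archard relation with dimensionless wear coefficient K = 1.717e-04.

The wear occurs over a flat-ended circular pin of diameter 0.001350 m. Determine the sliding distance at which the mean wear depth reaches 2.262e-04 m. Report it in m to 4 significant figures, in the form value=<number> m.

All arithmetic keeps exact precision; shown intermediates are rounded — one final rounding to 4 significant digits.
Convert: Contact area A = π·d²/4 = π·(0.001350 m)²/4 = 1.431e-06 m².
Collected in SI base units: W = 17.18 N, H = 4.027e+08 Pa, K = 1.717e-04.
Allowed volume V_lim = h_lim·A = 2.262e-04 · 1.431e-06 = 3.238e-10 m³.
So the life L = V_lim·H/(K·W) = 3.238e-10 · 4.027e+08 / (1.717e-04 · 17.18) = 44.20 m.

value=44.20 m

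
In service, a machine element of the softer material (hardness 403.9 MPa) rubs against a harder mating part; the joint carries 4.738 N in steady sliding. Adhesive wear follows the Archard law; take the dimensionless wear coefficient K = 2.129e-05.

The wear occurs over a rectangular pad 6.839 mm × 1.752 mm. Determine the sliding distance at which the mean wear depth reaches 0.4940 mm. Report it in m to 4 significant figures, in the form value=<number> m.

Intermediate values are printed rounded. The computation holds full float precision, and one last rounding to four significant figures.
Hardness H = 403.9 MPa = 4.039e+08 Pa.
Pad sides 6.839 mm × 1.752 mm = 0.006839 m × 0.001752 m. Contact area A = 0.006839 m × 0.001752 m = 1.198e-05 m².
Depth limit h_lim = 0.4940 mm = 4.940e-04 m.
Expressed in SI base units: W = 4.738 N, H = 4.039e+08 Pa, K = 2.129e-05.
Limit volume V_lim = h_lim·A = 4.940e-04 · 1.198e-05 = 5.919e-09 m³.
So the life L = V_lim·H/(K·W) = 5.919e-09 · 4.039e+08 / (2.129e-05 · 4.738) = 2.370e+04 m.

value=2.370e+04 m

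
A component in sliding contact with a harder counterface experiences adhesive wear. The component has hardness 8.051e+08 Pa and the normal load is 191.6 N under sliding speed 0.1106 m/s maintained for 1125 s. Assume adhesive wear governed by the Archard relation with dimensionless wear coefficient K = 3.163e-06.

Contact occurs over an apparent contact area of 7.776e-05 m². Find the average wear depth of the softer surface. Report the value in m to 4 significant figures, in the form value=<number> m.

All working math runs at exact precision. Intermediate values are shown rounded — a lone final rounding to four significant figures.
Convert: Sliding distance L = v·t = 0.1106 m/s × 1125 s = 124.4 m.
Working in SI base units: W = 191.6 N, H = 8.051e+08 Pa, K = 3.163e-06.
By Archard's law, V = K·W·L/H = 3.163e-06 · 191.6 · 124.4 / 8.051e+08 = 9.366e-11 m³.
Mean depth h = V/A = 9.366e-11 / 7.776e-05 = 1.204e-06 m.

value=1.204e-06 m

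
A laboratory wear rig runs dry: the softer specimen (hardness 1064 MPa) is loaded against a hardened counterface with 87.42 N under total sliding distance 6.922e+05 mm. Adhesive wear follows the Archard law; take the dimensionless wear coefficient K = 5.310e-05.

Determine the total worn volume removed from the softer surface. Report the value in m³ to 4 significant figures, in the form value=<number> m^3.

value=3.020e-09 m^3

The algebra maintains full float precision — displayed values are rounded; rounded just once to 4 significant digits.
Convert: Distance L = 6.922e+05 mm = 692.2 m.
Convert: Hardness H = 1064 MPa = 1.064e+09 Pa.
Restated in SI base units: W = 87.42 N, H = 1.064e+09 Pa, K = 5.310e-05.
Apply Archard: V = K·W·L/H = 5.310e-05 · 87.42 · 692.2 / 1.064e+09 = 3.020e-09 m³.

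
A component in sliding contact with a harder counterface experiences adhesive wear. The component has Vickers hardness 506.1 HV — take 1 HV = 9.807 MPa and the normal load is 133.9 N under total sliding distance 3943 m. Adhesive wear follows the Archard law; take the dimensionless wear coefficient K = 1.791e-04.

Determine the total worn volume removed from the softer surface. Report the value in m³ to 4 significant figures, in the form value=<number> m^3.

value=1.905e-08 m^3

Intermediates are displayed rounded — all working math carries exact precision; rounded once at the end to four significant digits.
Hardness H = 506.1 HV × 9.807 MPa/HV = 4963 MPa = 4.963e+09 Pa.
SI base units throughout: W = 133.9 N, H = 4.963e+09 Pa, K = 1.791e-04.
Archard volume V = K·W·L/H = 1.791e-04 · 133.9 · 3943 / 4.963e+09 = 1.905e-08 m³.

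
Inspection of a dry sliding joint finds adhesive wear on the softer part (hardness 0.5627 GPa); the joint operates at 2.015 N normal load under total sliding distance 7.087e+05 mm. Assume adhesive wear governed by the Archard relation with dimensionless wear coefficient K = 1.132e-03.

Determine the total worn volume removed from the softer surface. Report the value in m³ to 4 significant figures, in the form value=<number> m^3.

value=2.873e-09 m^3

Intermediates appear rounded. All arithmetic keeps full precision, and one final rounding to 4 significant figures.
The distance L = 7.087e+05 mm = 708.7 m.
Hardness H = 0.5627 GPa = 5.627e+08 Pa.
In SI base units: W = 2.015 N, H = 5.627e+08 Pa, K = 1.132e-03.
Volume removed: V = K·W·L/H = 1.132e-03 · 2.015 · 708.7 / 5.627e+08 = 2.873e-09 m³.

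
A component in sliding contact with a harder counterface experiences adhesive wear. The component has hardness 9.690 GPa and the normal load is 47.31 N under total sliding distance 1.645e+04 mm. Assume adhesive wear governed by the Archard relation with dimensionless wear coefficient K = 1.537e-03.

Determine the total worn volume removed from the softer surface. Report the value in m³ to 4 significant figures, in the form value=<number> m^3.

All working math holds exact precision. The intermediates are shown rounded, and a single final rounding, at four significant figures.
Convert: Sliding distance L = 1.645e+04 mm = 16.45 m.
Convert: Hardness H = 9.690 GPa = 9.690e+09 Pa.
As SI base values: W = 47.31 N, H = 9.690e+09 Pa, K = 1.537e-03.
Volume removed: V = K·W·L/H = 1.537e-03 · 47.31 · 16.45 / 9.690e+09 = 1.234e-10 m³.

value=1.234e-10 m^3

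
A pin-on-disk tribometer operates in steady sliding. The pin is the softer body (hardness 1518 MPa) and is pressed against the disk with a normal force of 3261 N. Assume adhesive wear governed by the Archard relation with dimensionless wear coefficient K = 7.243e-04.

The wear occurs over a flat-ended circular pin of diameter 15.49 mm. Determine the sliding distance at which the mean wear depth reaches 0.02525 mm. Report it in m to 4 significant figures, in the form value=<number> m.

value=3.058 m

Intermediate values are shown rounded; each operation carries exact precision; rounded just once: 4 significant figures.
Hardness H = 1518 MPa = 1.518e+09 Pa.
Pin diameter d = 15.49 mm = 0.01549 m. Contact area A = π·d²/4 = π·(0.01549 m)²/4 = 1.884e-04 m².
Depth limit h_lim = 0.02525 mm = 2.525e-05 m.
Working in SI base units: W = 3261 N, H = 1.518e+09 Pa, K = 7.243e-04.
Permissible volume V_lim = h_lim·A = 2.525e-05 · 1.884e-04 = 4.758e-09 m³.
So the life L = V_lim·H/(K·W) = 4.758e-09 · 1.518e+09 / (7.243e-04 · 3261) = 3.058 m.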